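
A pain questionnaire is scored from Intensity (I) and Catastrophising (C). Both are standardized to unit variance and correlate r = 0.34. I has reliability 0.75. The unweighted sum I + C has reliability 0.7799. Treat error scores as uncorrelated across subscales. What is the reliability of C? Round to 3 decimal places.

Var(I+C) = 2 + 2·0.34 = 2.680.
True-score variance = ρ_I + ρ_C + 2·0.34, so 0.7799 = (0.75 + ρ_C + 0.68) / 2.680.
ρ_C = 0.7799·2.680 − 0.75 − 0.68 = 0.660.

0.660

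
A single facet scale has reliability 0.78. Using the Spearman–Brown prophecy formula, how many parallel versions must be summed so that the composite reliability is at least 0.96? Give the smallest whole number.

7

k ≥ ρ*(1−ρ₁)/(ρ₁(1−ρ*)) = 0.96·0.22 / (0.78·0.04) = 6.769.
Smallest integer k = 7.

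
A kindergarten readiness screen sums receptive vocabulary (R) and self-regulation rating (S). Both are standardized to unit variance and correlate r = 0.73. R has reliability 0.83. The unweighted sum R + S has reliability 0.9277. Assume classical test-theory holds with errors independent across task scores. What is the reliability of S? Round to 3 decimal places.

Var(R+S) = 2 + 2·0.73 = 3.460.
True-score variance = ρ_R + ρ_S + 2·0.73, so 0.9277 = (0.83 + ρ_S + 1.46) / 3.460.
ρ_S = 0.9277·3.460 − 0.83 − 1.46 = 0.920.

0.920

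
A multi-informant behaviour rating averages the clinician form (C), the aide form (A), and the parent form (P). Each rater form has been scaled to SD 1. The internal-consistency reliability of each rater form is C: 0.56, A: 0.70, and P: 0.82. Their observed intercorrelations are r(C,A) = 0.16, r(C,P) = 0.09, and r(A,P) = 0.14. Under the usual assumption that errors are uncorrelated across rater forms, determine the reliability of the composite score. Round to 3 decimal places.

0.757

Var(C+A+P) = 3 + 2·[0.16 + 0.09 + 0.14] = 3 + 0.78 = 3.78.
Because errors are independent across components, Cov(Tᵢ,Tⱼ) = Cov(Xᵢ,Xⱼ); the off-diagonal part of the true-score variance is the same as above.
True-score variance = [0.56 + 0.70 + 0.82] + 0.78 = 2.08 + 0.78 = 2.86.
Reliability = 2.86 / 3.78 = 0.757.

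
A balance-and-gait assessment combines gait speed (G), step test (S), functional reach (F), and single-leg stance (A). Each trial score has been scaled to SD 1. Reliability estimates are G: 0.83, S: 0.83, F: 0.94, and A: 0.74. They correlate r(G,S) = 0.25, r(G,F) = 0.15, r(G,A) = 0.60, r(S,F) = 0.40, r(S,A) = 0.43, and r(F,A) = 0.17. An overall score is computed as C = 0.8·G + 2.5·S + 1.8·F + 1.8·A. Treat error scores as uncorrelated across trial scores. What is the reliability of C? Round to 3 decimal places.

Var(C) = 0.8² + 2.5² + 1.8² + 1.8² + 2·[2·0.25 + 1.44·0.15 + 1.44·0.60 + 4.5·0.40 + 4.5·0.43 + 3.24·0.17] = 13.37 + 11.7316 = 25.1016.
Under uncorrelated errors the observed covariances equal the true-score covariances, so only the own-variance terms attenuate.
True-score variance = [0.8²·0.83 + 2.5²·0.83 + 1.8²·0.94 + 1.8²·0.74] + 11.7316 = 11.1619 + 11.7316 = 22.8935.
Reliability = 22.8935 / 25.1016 = 0.912.

0.912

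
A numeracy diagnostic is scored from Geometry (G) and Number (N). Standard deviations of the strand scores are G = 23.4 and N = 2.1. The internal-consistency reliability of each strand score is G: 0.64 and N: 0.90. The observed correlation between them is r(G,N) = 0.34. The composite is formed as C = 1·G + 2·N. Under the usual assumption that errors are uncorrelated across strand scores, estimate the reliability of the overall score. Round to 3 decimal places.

0.685

Var(C) = 23.4² + 2²·2.1² + 2·[2·23.4·2.1·0.34] = 565.2 + 66.8304 = 632.03.
Because errors are independent across components, Cov(Tᵢ,Tⱼ) = Cov(Xᵢ,Xⱼ); the off-diagonal part of the true-score variance is the same as above.
True-score variance = [23.4²·0.64 + 2²·2.1²·0.90] + 66.8304 = 366.314 + 66.8304 = 433.145.
Reliability = 433.145 / 632.03 = 0.685.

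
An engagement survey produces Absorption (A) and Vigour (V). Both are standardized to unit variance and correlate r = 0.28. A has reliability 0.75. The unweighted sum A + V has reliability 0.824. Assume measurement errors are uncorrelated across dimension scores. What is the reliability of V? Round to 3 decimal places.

0.799

Var(A+V) = 2 + 2·0.28 = 2.560.
True-score variance = ρ_A + ρ_V + 2·0.28, so 0.824 = (0.75 + ρ_V + 0.56) / 2.560.
ρ_V = 0.824·2.560 − 0.75 − 0.56 = 0.799.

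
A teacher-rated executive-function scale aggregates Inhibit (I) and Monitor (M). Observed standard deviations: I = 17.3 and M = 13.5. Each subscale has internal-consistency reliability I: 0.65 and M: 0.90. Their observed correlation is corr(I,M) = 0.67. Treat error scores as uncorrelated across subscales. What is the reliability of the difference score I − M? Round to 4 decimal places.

0.2705

Var(I−M) = 17.3² + 13.5² − 2·17.3·13.5·0.67 = 481.54 − 312.957 = 168.583.
Under uncorrelated errors the observed covariances equal the true-score covariances, so only the own-variance terms attenuate.
True-score variance = [17.3²·0.65 + 13.5²·0.90] − 312.957 = 358.564 − 312.957 = 45.6065.
Reliability = 45.6065 / 168.583 = 0.2705.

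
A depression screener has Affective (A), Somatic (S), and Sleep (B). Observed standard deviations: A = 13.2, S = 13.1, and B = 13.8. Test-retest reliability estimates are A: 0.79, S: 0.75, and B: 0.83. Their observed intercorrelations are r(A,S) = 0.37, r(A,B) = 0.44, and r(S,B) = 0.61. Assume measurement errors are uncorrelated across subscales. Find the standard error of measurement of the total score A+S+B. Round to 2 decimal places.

Var(total) = 536.29 + 508.813 = 1045.1.
True-score variance = 424.422 + 508.813 = 933.236, so reliability = 0.8930.
Error variance = 1045.1 − 933.236 = 111.868; SEM = √111.868 = 10.58.

10.58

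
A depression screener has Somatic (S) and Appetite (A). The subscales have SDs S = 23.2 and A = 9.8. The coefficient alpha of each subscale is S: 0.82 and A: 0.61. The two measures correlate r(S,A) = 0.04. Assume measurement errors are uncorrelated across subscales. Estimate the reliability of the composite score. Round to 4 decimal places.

0.7941

Var(S+A) = 23.2² + 9.8² + 2·[23.2·9.8·0.04] = 634.28 + 18.1888 = 652.469.
With uncorrelated errors the cross-covariances are all true-score covariance, so they carry over unchanged; only the diagonal terms shrink to ρᵢσᵢ².
True-score variance = [23.2²·0.82 + 9.8²·0.61] + 18.1888 = 499.941 + 18.1888 = 518.13.
Reliability = 518.13 / 652.469 = 0.7941.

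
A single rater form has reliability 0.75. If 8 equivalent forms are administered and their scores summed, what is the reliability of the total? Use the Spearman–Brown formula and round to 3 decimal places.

ρ_k = kρ / (1 + (k−1)ρ) = 8·0.75 / (1 + 7·0.75) = 6.000 / 6.250 = 0.960.

0.960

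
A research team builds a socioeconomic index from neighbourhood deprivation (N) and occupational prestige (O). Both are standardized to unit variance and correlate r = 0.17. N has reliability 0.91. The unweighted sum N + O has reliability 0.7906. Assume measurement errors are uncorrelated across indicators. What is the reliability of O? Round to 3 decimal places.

Var(N+O) = 2 + 2·0.17 = 2.340.
True-score variance = ρ_N + ρ_O + 2·0.17, so 0.7906 = (0.91 + ρ_O + 0.34) / 2.340.
ρ_O = 0.7906·2.340 − 0.91 − 0.34 = 0.600.

0.600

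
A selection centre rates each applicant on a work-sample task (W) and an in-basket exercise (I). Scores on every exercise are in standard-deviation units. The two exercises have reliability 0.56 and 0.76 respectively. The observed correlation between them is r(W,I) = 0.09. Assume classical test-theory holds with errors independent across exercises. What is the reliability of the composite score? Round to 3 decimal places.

0.688

Var(W+I) = 2 + 2·[0.09] = 2 + 0.18 = 2.18.
Because errors are independent across components, Cov(Tᵢ,Tⱼ) = Cov(Xᵢ,Xⱼ); the off-diagonal part of the true-score variance is the same as above.
True-score variance = [0.56 + 0.76] + 0.18 = 1.32 + 0.18 = 1.5.
Reliability = 1.5 / 2.18 = 0.688.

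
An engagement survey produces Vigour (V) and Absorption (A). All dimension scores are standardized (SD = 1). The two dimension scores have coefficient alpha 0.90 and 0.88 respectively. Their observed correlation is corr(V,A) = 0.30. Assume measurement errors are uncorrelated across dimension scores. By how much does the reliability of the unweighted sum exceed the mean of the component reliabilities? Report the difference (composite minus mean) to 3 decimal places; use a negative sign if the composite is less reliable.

0.025

Var(sum) = 2 + 0.6 = 2.6; true-score variance = 1.78 + 0.6 = 2.38; composite reliability = 0.9154.
Mean component reliability = 0.8900.
Difference = 0.9154 − 0.8900 = 0.025.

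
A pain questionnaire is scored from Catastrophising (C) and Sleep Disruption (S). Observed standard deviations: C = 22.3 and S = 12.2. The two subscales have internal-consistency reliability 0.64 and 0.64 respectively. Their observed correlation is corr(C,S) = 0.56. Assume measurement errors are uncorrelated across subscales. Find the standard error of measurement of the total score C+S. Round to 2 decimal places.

Var(total) = 646.13 + 304.707 = 950.837.
True-score variance = 413.523 + 304.707 = 718.23, so reliability = 0.7554.
Error variance = 950.837 − 718.23 = 232.607; SEM = √232.607 = 15.25.

15.25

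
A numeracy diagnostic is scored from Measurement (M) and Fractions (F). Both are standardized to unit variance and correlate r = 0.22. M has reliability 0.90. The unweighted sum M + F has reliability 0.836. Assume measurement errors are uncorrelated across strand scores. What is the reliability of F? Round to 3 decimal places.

Var(M+F) = 2 + 2·0.22 = 2.440.
True-score variance = ρ_M + ρ_F + 2·0.22, so 0.836 = (0.90 + ρ_F + 0.44) / 2.440.
ρ_F = 0.836·2.440 − 0.90 − 0.44 = 0.700.

0.700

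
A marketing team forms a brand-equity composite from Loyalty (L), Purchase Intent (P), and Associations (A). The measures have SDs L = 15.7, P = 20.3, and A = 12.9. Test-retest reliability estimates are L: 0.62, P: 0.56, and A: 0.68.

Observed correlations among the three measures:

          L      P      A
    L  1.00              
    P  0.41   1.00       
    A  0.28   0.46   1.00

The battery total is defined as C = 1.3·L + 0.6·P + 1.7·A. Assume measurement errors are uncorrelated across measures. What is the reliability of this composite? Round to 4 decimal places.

Var(C) = 1.3²·15.7² + 0.6²·20.3² + 1.7²·12.9² + 2·[0.78·15.7·20.3·0.41 + 2.21·15.7·12.9·0.28 + 1.02·20.3·12.9·0.46] = 1045.85 + 700.237 = 1746.08.
Under uncorrelated errors the observed covariances equal the true-score covariances, so only the own-variance terms attenuate.
True-score variance = [1.3²·15.7²·0.62 + 0.6²·20.3²·0.56 + 1.7²·12.9²·0.68] + 700.237 = 668.378 + 700.237 = 1368.62.
Reliability = 1368.62 / 1746.08 = 0.7838.

0.7838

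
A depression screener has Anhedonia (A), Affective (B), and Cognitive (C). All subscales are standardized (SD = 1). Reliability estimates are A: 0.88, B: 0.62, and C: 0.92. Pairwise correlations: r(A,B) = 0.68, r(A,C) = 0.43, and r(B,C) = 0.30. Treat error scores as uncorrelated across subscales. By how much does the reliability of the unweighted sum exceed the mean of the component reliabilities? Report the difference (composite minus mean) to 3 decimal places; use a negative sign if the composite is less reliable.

Var(sum) = 3 + 2.82 = 5.82; true-score variance = 2.42 + 2.82 = 5.24; composite reliability = 0.9003.
Mean component reliability = 0.8067.
Difference = 0.9003 − 0.8067 = 0.094.

0.094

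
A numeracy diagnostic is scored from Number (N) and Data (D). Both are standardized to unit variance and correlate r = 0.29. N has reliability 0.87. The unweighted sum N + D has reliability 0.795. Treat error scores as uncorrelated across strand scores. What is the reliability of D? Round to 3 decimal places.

0.601

Var(N+D) = 2 + 2·0.29 = 2.580.
True-score variance = ρ_N + ρ_D + 2·0.29, so 0.795 = (0.87 + ρ_D + 0.58) / 2.580.
ρ_D = 0.795·2.580 − 0.87 − 0.58 = 0.601.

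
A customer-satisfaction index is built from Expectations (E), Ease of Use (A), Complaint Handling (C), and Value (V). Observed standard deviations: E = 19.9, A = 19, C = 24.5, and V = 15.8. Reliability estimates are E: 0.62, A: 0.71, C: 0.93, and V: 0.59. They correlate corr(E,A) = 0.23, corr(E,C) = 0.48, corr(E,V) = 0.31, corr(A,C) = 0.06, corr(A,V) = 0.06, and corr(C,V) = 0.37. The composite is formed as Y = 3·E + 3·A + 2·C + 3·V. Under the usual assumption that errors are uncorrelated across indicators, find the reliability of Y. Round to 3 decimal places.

Var(Y) = 3²·19.9² + 3²·19² + 2²·24.5² + 3²·15.8² + 2·[9·19.9·19·0.23 + 6·19.9·24.5·0.48 + 9·19.9·15.8·0.31 + 6·19·24.5·0.06 + 9·19·15.8·0.06 + 6·24.5·15.8·0.37] = 11460.8 + 8506.19 = 19967.
With uncorrelated errors the cross-covariances are all true-score covariance, so they carry over unchanged; only the diagonal terms shrink to ρᵢσᵢ².
True-score variance = [3²·19.9²·0.62 + 3²·19²·0.71 + 2²·24.5²·0.93 + 3²·15.8²·0.59] + 8506.19 = 8075.04 + 8506.19 = 16581.2.
Reliability = 16581.2 / 19967 = 0.830.

0.830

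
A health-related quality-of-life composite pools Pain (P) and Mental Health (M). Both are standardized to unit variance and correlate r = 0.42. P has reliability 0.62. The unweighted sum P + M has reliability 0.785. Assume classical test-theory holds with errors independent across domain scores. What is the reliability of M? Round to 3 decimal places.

0.769

Var(P+M) = 2 + 2·0.42 = 2.840.
True-score variance = ρ_P + ρ_M + 2·0.42, so 0.785 = (0.62 + ρ_M + 0.84) / 2.840.
ρ_M = 0.785·2.840 − 0.62 − 0.84 = 0.769.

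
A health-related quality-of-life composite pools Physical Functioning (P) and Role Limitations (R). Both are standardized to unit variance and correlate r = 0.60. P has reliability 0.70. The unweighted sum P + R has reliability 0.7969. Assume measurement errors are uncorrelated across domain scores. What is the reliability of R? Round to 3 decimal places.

0.650

Var(P+R) = 2 + 2·0.60 = 3.200.
True-score variance = ρ_P + ρ_R + 2·0.60, so 0.7969 = (0.70 + ρ_R + 1.20) / 3.200.
ρ_R = 0.7969·3.200 − 0.70 − 1.20 = 0.650.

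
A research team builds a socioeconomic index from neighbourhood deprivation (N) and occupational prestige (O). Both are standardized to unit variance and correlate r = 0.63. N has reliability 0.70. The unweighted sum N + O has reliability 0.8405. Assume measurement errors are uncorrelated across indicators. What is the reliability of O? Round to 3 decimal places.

0.780

Var(N+O) = 2 + 2·0.63 = 3.260.
True-score variance = ρ_N + ρ_O + 2·0.63, so 0.8405 = (0.70 + ρ_O + 1.26) / 3.260.
ρ_O = 0.8405·3.260 − 0.70 − 1.26 = 0.780.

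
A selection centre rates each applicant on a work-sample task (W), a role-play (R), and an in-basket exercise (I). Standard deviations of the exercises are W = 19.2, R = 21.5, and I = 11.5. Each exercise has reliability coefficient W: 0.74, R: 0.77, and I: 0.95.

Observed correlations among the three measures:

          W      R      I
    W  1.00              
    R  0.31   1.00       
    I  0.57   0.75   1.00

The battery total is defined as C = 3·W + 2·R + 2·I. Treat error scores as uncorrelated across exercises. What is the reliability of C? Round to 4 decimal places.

0.8715

Var(C) = 3²·19.2² + 2²·21.5² + 2²·11.5² + 2·[6·19.2·21.5·0.31 + 6·19.2·11.5·0.57 + 4·21.5·11.5·0.75] = 5695.76 + 4529.39 = 10225.1.
Because errors are independent across components, Cov(Tᵢ,Tⱼ) = Cov(Xᵢ,Xⱼ); the off-diagonal part of the true-score variance is the same as above.
True-score variance = [3²·19.2²·0.74 + 2²·21.5²·0.77 + 2²·11.5²·0.95] + 4529.39 = 4381.42 + 4529.39 = 8910.81.
Reliability = 8910.81 / 10225.1 = 0.8715.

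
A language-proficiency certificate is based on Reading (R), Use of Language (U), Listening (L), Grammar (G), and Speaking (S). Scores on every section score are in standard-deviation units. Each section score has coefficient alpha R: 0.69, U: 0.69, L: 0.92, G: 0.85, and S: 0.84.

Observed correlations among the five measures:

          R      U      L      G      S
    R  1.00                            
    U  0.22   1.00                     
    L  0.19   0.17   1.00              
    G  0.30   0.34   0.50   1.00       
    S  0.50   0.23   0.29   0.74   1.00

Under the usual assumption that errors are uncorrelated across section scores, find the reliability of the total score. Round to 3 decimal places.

Var(R+U+L+G+S) = 5 + 2·[0.22 + 0.19 + 0.30 + 0.50 + 0.17 + 0.34 + 0.23 + 0.50 + 0.29 + 0.74] = 5 + 6.96 = 11.96.
With uncorrelated errors the cross-covariances are all true-score covariance, so they carry over unchanged; only the diagonal terms shrink to ρᵢσᵢ².
True-score variance = [0.69 + 0.69 + 0.92 + 0.85 + 0.84] + 6.96 = 3.99 + 6.96 = 10.95.
Reliability = 10.95 / 11.96 = 0.916.

0.916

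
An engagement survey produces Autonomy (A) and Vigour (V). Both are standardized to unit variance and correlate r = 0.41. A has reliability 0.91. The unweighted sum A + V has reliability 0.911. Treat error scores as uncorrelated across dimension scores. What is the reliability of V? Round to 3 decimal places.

0.839

Var(A+V) = 2 + 2·0.41 = 2.820.
True-score variance = ρ_A + ρ_V + 2·0.41, so 0.911 = (0.91 + ρ_V + 0.82) / 2.820.
ρ_V = 0.911·2.820 − 0.91 − 0.82 = 0.839.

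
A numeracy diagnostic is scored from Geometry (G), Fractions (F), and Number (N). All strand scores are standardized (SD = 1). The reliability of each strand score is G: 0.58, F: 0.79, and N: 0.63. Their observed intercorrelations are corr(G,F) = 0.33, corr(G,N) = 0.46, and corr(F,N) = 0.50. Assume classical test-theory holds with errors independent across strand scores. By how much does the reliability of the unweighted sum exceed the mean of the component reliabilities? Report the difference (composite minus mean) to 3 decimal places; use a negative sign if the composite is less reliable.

Var(sum) = 3 + 2.58 = 5.58; true-score variance = 2 + 2.58 = 4.58; composite reliability = 0.8208.
Mean component reliability = 0.6667.
Difference = 0.8208 − 0.6667 = 0.154.

0.154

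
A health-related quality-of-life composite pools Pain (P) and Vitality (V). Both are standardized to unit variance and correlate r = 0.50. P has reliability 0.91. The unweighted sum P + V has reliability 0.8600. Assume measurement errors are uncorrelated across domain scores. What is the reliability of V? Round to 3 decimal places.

Var(P+V) = 2 + 2·0.50 = 3.000.
True-score variance = ρ_P + ρ_V + 2·0.50, so 0.8600 = (0.91 + ρ_V + 1.00) / 3.000.
ρ_V = 0.8600·3.000 − 0.91 − 1.00 = 0.670.

0.670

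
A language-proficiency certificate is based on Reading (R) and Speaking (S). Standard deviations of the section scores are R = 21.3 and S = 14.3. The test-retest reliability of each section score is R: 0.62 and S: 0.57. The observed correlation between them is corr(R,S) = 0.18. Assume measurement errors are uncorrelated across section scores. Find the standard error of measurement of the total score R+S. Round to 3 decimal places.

Var(total) = 658.18 + 109.652 = 767.832.
True-score variance = 397.847 + 109.652 = 507.5, so reliability = 0.6610.
Error variance = 767.832 − 507.5 = 260.333; SEM = √260.333 = 16.135.

16.135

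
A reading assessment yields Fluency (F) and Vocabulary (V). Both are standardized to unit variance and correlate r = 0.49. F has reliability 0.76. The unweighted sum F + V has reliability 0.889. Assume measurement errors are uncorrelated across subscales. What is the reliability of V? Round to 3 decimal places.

Var(F+V) = 2 + 2·0.49 = 2.980.
True-score variance = ρ_F + ρ_V + 2·0.49, so 0.889 = (0.76 + ρ_V + 0.98) / 2.980.
ρ_V = 0.889·2.980 − 0.76 − 0.98 = 0.909.

0.909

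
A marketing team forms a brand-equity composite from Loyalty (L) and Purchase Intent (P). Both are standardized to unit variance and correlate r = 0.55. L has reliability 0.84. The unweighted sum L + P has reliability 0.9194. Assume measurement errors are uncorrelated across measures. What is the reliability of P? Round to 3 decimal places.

Var(L+P) = 2 + 2·0.55 = 3.100.
True-score variance = ρ_L + ρ_P + 2·0.55, so 0.9194 = (0.84 + ρ_P + 1.10) / 3.100.
ρ_P = 0.9194·3.100 − 0.84 − 1.10 = 0.910.

0.910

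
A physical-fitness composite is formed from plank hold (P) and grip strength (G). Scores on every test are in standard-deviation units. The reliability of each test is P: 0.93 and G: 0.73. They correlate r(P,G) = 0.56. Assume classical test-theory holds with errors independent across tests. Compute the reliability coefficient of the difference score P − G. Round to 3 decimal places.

0.614

Var(P−G) = 1 + 1 − 2·0.56 = 2 − 1.12 = 0.88.
Because errors are independent across components, Cov(Tᵢ,Tⱼ) = Cov(Xᵢ,Xⱼ); the off-diagonal part of the true-score variance is the same as above.
True-score variance = [0.93 + 0.73] − 1.12 = 1.66 − 1.12 = 0.54.
Reliability = 0.54 / 0.88 = 0.614.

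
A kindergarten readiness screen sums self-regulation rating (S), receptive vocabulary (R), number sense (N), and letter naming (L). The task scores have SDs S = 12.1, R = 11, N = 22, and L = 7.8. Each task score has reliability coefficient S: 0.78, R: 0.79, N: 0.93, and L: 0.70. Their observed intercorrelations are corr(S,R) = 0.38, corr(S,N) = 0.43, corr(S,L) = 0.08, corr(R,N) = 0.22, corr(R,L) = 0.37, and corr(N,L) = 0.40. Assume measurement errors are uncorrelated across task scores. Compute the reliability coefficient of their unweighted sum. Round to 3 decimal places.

0.925

Var(S+R+N+L) = 12.1² + 11² + 22² + 7.8² + 2·[12.1·11·0.38 + 12.1·22·0.43 + 12.1·7.8·0.08 + 11·22·0.22 + 11·7.8·0.37 + 22·7.8·0.40] = 812.25 + 652.441 = 1464.69.
With uncorrelated errors the cross-covariances are all true-score covariance, so they carry over unchanged; only the diagonal terms shrink to ρᵢσᵢ².
True-score variance = [12.1²·0.78 + 11²·0.79 + 22²·0.93 + 7.8²·0.70] + 652.441 = 702.498 + 652.441 = 1354.94.
Reliability = 1354.94 / 1464.69 = 0.925.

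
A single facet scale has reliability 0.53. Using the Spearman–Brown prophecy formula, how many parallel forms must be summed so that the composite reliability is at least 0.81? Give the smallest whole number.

4

k ≥ ρ*(1−ρ₁)/(ρ₁(1−ρ*)) = 0.81·0.47 / (0.53·0.19) = 3.781.
Smallest integer k = 4.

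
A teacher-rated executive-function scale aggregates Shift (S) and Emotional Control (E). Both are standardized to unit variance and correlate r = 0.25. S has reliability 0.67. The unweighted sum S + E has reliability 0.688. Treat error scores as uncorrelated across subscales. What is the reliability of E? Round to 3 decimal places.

Var(S+E) = 2 + 2·0.25 = 2.500.
True-score variance = ρ_S + ρ_E + 2·0.25, so 0.688 = (0.67 + ρ_E + 0.50) / 2.500.
ρ_E = 0.688·2.500 − 0.67 − 0.50 = 0.550.

0.550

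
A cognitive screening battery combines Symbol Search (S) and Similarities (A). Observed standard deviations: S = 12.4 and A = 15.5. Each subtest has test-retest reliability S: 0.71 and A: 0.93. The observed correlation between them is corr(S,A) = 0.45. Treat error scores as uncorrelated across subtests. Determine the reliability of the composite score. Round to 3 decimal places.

Var(S+A) = 12.4² + 15.5² + 2·[12.4·15.5·0.45] = 394.01 + 172.98 = 566.99.
Under uncorrelated errors the observed covariances equal the true-score covariances, so only the own-variance terms attenuate.
True-score variance = [12.4²·0.71 + 15.5²·0.93] + 172.98 = 332.602 + 172.98 = 505.582.
Reliability = 505.582 / 566.99 = 0.892.

0.892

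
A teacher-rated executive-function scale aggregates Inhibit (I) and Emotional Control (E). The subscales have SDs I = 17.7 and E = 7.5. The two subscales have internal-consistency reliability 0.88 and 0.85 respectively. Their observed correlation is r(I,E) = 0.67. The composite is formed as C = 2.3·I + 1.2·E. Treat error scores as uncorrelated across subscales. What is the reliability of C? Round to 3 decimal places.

Var(C) = 2.3²·17.7² + 1.2²·7.5² + 2·[2.76·17.7·7.5·0.67] = 1738.3 + 490.963 = 2229.27.
Under uncorrelated errors the observed covariances equal the true-score covariances, so only the own-variance terms attenuate.
True-score variance = [2.3²·17.7²·0.88 + 1.2²·7.5²·0.85] + 490.963 = 1527.28 + 490.963 = 2018.24.
Reliability = 2018.24 / 2229.27 = 0.905.

0.905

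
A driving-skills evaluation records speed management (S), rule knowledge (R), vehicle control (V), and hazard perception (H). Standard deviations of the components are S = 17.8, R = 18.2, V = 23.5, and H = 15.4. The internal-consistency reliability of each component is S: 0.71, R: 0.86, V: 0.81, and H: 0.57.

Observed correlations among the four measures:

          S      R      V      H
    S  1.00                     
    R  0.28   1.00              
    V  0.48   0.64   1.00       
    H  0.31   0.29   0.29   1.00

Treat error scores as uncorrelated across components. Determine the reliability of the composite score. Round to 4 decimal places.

0.8890

Var(S+R+V+H) = 17.8² + 18.2² + 23.5² + 15.4² + 2·[17.8·18.2·0.28 + 17.8·23.5·0.48 + 17.8·15.4·0.31 + 18.2·23.5·0.64 + 18.2·15.4·0.29 + 23.5·15.4·0.29] = 1437.49 + 1672.86 = 3110.35.
Under uncorrelated errors the observed covariances equal the true-score covariances, so only the own-variance terms attenuate.
True-score variance = [17.8²·0.71 + 18.2²·0.86 + 23.5²·0.81 + 15.4²·0.57] + 1672.86 = 1092.33 + 1672.86 = 2765.19.
Reliability = 2765.19 / 3110.35 = 0.8890.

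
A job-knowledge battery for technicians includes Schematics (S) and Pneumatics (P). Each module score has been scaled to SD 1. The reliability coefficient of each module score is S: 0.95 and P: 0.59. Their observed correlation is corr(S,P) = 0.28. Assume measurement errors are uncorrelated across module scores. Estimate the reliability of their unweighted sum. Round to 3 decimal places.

Var(S+P) = 2 + 2·[0.28] = 2 + 0.56 = 2.56.
Because errors are independent across components, Cov(Tᵢ,Tⱼ) = Cov(Xᵢ,Xⱼ); the off-diagonal part of the true-score variance is the same as above.
True-score variance = [0.95 + 0.59] + 0.56 = 1.54 + 0.56 = 2.1.
Reliability = 2.1 / 2.56 = 0.820.

0.820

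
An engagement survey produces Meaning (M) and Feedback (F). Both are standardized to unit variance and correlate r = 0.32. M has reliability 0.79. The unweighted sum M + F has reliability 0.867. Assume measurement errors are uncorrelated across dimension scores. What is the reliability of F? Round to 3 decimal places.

Var(M+F) = 2 + 2·0.32 = 2.640.
True-score variance = ρ_M + ρ_F + 2·0.32, so 0.867 = (0.79 + ρ_F + 0.64) / 2.640.
ρ_F = 0.867·2.640 − 0.79 − 0.64 = 0.859.

0.859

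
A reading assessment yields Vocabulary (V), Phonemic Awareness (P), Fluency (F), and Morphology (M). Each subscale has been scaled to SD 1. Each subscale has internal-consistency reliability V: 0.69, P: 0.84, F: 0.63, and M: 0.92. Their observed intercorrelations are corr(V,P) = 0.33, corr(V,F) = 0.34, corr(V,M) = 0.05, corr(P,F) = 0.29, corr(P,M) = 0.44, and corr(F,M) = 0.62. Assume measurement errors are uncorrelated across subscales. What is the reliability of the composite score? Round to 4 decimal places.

Var(V+P+F+M) = 4 + 2·[0.33 + 0.34 + 0.05 + 0.29 + 0.44 + 0.62] = 4 + 4.14 = 8.14.
Under uncorrelated errors the observed covariances equal the true-score covariances, so only the own-variance terms attenuate.
True-score variance = [0.69 + 0.84 + 0.63 + 0.92] + 4.14 = 3.08 + 4.14 = 7.22.
Reliability = 7.22 / 8.14 = 0.8870.

0.8870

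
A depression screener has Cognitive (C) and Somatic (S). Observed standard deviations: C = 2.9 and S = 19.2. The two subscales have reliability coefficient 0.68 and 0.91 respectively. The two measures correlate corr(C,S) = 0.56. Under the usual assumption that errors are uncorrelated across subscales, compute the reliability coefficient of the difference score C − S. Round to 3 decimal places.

0.886

Var(C−S) = 2.9² + 19.2² − 2·2.9·19.2·0.56 = 377.05 − 62.3616 = 314.688.
Because errors are independent across components, Cov(Tᵢ,Tⱼ) = Cov(Xᵢ,Xⱼ); the off-diagonal part of the true-score variance is the same as above.
True-score variance = [2.9²·0.68 + 19.2²·0.91] − 62.3616 = 341.181 − 62.3616 = 278.82.
Reliability = 278.82 / 314.688 = 0.886.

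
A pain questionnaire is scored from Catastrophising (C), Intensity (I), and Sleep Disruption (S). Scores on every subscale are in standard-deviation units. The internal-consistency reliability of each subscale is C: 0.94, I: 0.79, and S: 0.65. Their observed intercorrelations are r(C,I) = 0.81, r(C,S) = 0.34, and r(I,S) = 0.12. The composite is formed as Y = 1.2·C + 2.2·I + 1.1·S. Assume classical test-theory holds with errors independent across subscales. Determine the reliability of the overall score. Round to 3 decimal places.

0.885

Var(Y) = 1.2² + 2.2² + 1.1² + 2·[2.64·0.81 + 1.32·0.34 + 2.42·0.12] = 7.49 + 5.7552 = 13.2452.
Under uncorrelated errors the observed covariances equal the true-score covariances, so only the own-variance terms attenuate.
True-score variance = [1.2²·0.94 + 2.2²·0.79 + 1.1²·0.65] + 5.7552 = 5.9637 + 5.7552 = 11.7189.
Reliability = 11.7189 / 13.2452 = 0.885.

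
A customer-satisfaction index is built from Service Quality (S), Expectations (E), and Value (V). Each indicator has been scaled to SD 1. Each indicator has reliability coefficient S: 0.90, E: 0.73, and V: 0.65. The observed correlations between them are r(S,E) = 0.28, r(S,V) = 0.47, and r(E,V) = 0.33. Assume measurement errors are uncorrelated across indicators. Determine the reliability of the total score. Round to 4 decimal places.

Var(S+E+V) = 3 + 2·[0.28 + 0.47 + 0.33] = 3 + 2.16 = 5.16.
Under uncorrelated errors the observed covariances equal the true-score covariances, so only the own-variance terms attenuate.
True-score variance = [0.90 + 0.73 + 0.65] + 2.16 = 2.28 + 2.16 = 4.44.
Reliability = 4.44 / 5.16 = 0.8605.

0.8605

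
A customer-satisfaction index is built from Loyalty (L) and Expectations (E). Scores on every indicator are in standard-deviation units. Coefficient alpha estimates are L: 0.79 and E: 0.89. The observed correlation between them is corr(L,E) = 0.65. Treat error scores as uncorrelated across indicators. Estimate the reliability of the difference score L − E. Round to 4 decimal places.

Var(L−E) = 1 + 1 − 2·0.65 = 2 − 1.3 = 0.7.
Under uncorrelated errors the observed covariances equal the true-score covariances, so only the own-variance terms attenuate.
True-score variance = [0.79 + 0.89] − 1.3 = 1.68 − 1.3 = 0.38.
Reliability = 0.38 / 0.7 = 0.5429.

0.5429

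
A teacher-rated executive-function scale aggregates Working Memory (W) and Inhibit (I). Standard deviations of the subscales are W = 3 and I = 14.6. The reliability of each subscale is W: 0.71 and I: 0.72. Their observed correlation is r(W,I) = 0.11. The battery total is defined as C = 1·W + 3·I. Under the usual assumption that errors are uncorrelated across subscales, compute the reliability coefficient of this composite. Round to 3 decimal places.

0.724

Var(C) = 3² + 3²·14.6² + 2·[3·3·14.6·0.11] = 1927.44 + 28.908 = 1956.35.
With uncorrelated errors the cross-covariances are all true-score covariance, so they carry over unchanged; only the diagonal terms shrink to ρᵢσᵢ².
True-score variance = [3²·0.71 + 3²·14.6²·0.72] + 28.908 = 1387.67 + 28.908 = 1416.57.
Reliability = 1416.57 / 1956.35 = 0.724.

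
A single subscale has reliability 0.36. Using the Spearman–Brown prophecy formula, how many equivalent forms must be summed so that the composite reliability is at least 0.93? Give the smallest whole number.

k ≥ ρ*(1−ρ₁)/(ρ₁(1−ρ*)) = 0.93·0.64 / (0.36·0.07) = 23.619.
Smallest integer k = 24.

24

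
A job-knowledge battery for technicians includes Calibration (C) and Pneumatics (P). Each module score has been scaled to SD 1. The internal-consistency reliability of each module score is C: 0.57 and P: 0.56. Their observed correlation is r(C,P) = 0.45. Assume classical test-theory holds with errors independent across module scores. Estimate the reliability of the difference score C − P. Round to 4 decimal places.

0.2091

Var(C−P) = 1 + 1 − 2·0.45 = 2 − 0.9 = 1.1.
Because errors are independent across components, Cov(Tᵢ,Tⱼ) = Cov(Xᵢ,Xⱼ); the off-diagonal part of the true-score variance is the same as above.
True-score variance = [0.57 + 0.56] − 0.9 = 1.13 − 0.9 = 0.23.
Reliability = 0.23 / 1.1 = 0.2091.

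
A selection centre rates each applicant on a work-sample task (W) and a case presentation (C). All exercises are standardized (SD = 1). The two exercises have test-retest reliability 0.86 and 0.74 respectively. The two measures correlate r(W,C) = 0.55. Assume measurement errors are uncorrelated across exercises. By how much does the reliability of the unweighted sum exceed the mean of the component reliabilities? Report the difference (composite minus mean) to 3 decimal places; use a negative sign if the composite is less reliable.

0.071

Var(sum) = 2 + 1.1 = 3.1; true-score variance = 1.6 + 1.1 = 2.7; composite reliability = 0.8710.
Mean component reliability = 0.8000.
Difference = 0.8710 − 0.8000 = 0.071.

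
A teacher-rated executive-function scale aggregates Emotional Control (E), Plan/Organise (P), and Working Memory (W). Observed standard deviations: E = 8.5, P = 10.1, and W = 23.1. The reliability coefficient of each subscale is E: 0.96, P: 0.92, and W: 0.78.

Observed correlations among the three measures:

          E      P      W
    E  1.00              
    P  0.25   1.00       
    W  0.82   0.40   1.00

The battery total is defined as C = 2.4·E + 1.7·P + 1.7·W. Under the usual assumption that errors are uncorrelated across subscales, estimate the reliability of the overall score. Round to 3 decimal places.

0.911

Var(C) = 2.4²·8.5² + 1.7²·10.1² + 1.7²·23.1² + 2·[4.08·8.5·10.1·0.25 + 4.08·8.5·23.1·0.82 + 2.89·10.1·23.1·0.40] = 2253.1 + 2028.36 = 4281.47.
With uncorrelated errors the cross-covariances are all true-score covariance, so they carry over unchanged; only the diagonal terms shrink to ρᵢσᵢ².
True-score variance = [2.4²·8.5²·0.96 + 1.7²·10.1²·0.92 + 1.7²·23.1²·0.78] + 2028.36 = 1873.6 + 2028.36 = 3901.97.
Reliability = 3901.97 / 4281.47 = 0.911.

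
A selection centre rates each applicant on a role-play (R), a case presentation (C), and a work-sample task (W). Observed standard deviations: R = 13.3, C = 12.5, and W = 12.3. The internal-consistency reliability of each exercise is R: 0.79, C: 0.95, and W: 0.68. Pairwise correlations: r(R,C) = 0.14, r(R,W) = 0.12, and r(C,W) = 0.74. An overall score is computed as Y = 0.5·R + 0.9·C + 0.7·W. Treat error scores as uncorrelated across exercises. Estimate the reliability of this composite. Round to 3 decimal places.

Var(Y) = 0.5²·13.3² + 0.9²·12.5² + 0.7²·12.3² + 2·[0.45·13.3·12.5·0.14 + 0.35·13.3·12.3·0.12 + 0.63·12.5·12.3·0.74] = 244.917 + 178.046 = 422.963.
Under uncorrelated errors the observed covariances equal the true-score covariances, so only the own-variance terms attenuate.
True-score variance = [0.5²·13.3²·0.79 + 0.9²·12.5²·0.95 + 0.7²·12.3²·0.68] + 178.046 = 205.58 + 178.046 = 383.626.
Reliability = 383.626 / 422.963 = 0.907.

0.907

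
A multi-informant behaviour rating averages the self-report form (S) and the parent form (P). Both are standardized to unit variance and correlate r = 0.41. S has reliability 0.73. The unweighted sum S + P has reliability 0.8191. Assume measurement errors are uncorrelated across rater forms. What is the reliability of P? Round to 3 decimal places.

Var(S+P) = 2 + 2·0.41 = 2.820.
True-score variance = ρ_S + ρ_P + 2·0.41, so 0.8191 = (0.73 + ρ_P + 0.82) / 2.820.
ρ_P = 0.8191·2.820 − 0.73 − 0.82 = 0.760.

0.760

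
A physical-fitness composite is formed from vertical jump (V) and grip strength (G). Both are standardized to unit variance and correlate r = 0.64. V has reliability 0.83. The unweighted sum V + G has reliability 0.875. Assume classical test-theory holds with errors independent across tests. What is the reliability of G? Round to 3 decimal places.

0.760

Var(V+G) = 2 + 2·0.64 = 3.280.
True-score variance = ρ_V + ρ_G + 2·0.64, so 0.875 = (0.83 + ρ_G + 1.28) / 3.280.
ρ_G = 0.875·3.280 − 0.83 − 1.28 = 0.760.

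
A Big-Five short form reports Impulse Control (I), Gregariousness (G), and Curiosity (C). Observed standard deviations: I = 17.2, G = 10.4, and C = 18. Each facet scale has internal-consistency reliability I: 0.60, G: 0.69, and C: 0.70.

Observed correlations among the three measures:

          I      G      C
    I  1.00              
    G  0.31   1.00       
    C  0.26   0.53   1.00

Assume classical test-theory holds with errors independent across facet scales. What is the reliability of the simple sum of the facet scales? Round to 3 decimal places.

0.792

Var(I+G+C) = 17.2² + 10.4² + 18² + 2·[17.2·10.4·0.31 + 17.2·18·0.26 + 10.4·18·0.53] = 728 + 470.33 = 1198.33.
Under uncorrelated errors the observed covariances equal the true-score covariances, so only the own-variance terms attenuate.
True-score variance = [17.2²·0.60 + 10.4²·0.69 + 18²·0.70] + 470.33 = 478.934 + 470.33 = 949.264.
Reliability = 949.264 / 1198.33 = 0.792.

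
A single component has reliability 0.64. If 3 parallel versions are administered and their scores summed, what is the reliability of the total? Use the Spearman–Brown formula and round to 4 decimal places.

0.8421

ρ_k = kρ / (1 + (k−1)ρ) = 3·0.64 / (1 + 2·0.64) = 1.920 / 2.280 = 0.8421.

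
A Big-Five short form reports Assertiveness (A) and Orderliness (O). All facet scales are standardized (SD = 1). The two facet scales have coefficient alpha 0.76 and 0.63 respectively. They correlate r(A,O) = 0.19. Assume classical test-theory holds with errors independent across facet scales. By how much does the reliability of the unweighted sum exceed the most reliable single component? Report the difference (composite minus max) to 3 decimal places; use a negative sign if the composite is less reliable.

Var(sum) = 2 + 0.38 = 2.38; true-score variance = 1.39 + 0.38 = 1.77; composite reliability = 0.7437.
Max component reliability = 0.7600.
Difference = 0.7437 − 0.7600 = -0.016.

-0.016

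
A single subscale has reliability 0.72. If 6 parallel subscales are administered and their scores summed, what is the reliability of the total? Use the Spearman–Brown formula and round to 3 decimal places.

0.939

ρ_k = kρ / (1 + (k−1)ρ) = 6·0.72 / (1 + 5·0.72) = 4.320 / 4.600 = 0.939.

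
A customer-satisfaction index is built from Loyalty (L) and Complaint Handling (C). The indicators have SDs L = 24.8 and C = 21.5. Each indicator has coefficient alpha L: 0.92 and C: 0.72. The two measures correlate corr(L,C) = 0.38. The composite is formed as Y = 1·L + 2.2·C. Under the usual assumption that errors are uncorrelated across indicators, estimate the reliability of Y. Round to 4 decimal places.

0.8195

Var(Y) = 24.8² + 2.2²·21.5² + 2·[2.2·24.8·21.5·0.38] = 2852.33 + 891.51 = 3743.84.
Under uncorrelated errors the observed covariances equal the true-score covariances, so only the own-variance terms attenuate.
True-score variance = [24.8²·0.92 + 2.2²·21.5²·0.72] + 891.51 = 2176.69 + 891.51 = 3068.2.
Reliability = 3068.2 / 3743.84 = 0.8195.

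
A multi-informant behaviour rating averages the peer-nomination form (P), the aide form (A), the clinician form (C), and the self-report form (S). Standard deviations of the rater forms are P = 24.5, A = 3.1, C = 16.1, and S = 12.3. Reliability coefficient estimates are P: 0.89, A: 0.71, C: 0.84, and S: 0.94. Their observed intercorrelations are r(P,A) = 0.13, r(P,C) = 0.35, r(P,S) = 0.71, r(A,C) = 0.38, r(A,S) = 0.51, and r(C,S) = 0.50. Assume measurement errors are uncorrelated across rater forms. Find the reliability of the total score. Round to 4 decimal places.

Var(P+A+C+S) = 24.5² + 3.1² + 16.1² + 12.3² + 2·[24.5·3.1·0.13 + 24.5·16.1·0.35 + 24.5·12.3·0.71 + 3.1·16.1·0.38 + 3.1·12.3·0.51 + 16.1·12.3·0.50] = 1020.36 + 998.633 = 2018.99.
Under uncorrelated errors the observed covariances equal the true-score covariances, so only the own-variance terms attenuate.
True-score variance = [24.5²·0.89 + 3.1²·0.71 + 16.1²·0.84 + 12.3²·0.94] + 998.633 = 900.995 + 998.633 = 1899.63.
Reliability = 1899.63 / 2018.99 = 0.9409.

0.9409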